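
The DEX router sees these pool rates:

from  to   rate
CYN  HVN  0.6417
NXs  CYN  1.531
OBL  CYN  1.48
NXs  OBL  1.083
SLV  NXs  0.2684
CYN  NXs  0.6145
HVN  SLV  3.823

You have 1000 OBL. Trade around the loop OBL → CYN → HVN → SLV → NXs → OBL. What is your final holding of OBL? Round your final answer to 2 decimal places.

1000 OBL × 1.48 = 1480 CYN
1480 CYN × 0.6417 = 949.716 HVN
949.716 HVN × 3.823 = 3630.764268 SLV
3630.764268 SLV × 0.2684 = 974.4971295312 NXs
974.4971295312 NXs × 1.083 = 1055.3803912822896 OBL

1055.38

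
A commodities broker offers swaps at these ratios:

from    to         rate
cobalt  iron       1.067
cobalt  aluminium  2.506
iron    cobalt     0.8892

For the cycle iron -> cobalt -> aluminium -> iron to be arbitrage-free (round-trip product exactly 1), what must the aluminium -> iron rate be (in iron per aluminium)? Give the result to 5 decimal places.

Known legs of the cycle: 0.8892 × 2.506 = 2.2283352
For no arbitrage the full-cycle product must be 1, so the missing rate is 1 / 2.2283352 ≈ 0.4487655.

0.44877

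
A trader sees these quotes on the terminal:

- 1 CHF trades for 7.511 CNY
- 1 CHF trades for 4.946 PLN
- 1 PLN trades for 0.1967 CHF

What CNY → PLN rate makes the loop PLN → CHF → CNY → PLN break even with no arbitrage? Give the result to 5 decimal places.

Known legs of the cycle: 0.1967 × 7.511 = 1.4774137
For no arbitrage the full-cycle product must be 1, so the missing rate is 1 / 1.4774137 ≈ 0.6768585.

0.67686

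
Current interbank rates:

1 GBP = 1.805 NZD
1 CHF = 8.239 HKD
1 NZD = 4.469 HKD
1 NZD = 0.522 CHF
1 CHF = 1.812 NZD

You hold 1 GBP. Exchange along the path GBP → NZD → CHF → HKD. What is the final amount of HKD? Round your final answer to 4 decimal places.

1 GBP × 1.805 = 1.805 NZD
1.805 NZD × 0.522 = 0.94221 CHF
0.94221 CHF × 8.239 = 7.76286819 HKD

7.7629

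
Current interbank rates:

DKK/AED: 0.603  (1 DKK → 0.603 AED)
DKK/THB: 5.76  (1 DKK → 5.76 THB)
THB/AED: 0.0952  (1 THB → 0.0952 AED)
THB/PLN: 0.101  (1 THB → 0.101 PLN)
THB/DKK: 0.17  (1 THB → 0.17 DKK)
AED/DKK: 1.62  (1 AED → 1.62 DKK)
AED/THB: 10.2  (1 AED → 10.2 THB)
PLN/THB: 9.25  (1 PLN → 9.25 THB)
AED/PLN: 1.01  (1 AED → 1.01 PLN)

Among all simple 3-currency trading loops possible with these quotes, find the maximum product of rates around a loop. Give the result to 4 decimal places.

1.0456

AED→THB→DKK→AED: 10.2 × 0.17 × 0.603 = 1.04560
AED→PLN→THB→AED: 1.01 × 9.25 × 0.0952 = 0.88941
AED→DKK→THB→AED: 1.62 × 5.76 × 0.0952 = 0.88833
Maximum is AED→THB→DKK→AED at 1.0456; arbitrage exists.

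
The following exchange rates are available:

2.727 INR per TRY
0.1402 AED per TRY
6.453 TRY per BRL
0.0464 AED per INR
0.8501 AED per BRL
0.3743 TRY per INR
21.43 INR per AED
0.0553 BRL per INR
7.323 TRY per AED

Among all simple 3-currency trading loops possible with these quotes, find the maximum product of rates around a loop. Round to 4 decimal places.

1.1246

TRY→AED→INR→TRY: 0.1402 × 21.43 × 0.3743 = 1.12458
BRL→AED→INR→BRL: 0.8501 × 21.43 × 0.0553 = 1.00744
TRY→INR→BRL→TRY: 2.727 × 0.0553 × 6.453 = 0.97313
TRY→INR→AED→TRY: 2.727 × 0.0464 × 7.323 = 0.92660
Maximum is TRY→AED→INR→TRY at 1.1246; arbitrage exists.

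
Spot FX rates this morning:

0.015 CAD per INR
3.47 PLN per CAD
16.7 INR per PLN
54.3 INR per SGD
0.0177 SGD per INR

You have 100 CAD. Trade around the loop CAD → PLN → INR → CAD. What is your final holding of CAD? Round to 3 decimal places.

100 CAD × 3.47 = 347 PLN
347 PLN × 16.7 = 5794.9 INR
5794.9 INR × 0.015 = 86.9235 CAD

86.924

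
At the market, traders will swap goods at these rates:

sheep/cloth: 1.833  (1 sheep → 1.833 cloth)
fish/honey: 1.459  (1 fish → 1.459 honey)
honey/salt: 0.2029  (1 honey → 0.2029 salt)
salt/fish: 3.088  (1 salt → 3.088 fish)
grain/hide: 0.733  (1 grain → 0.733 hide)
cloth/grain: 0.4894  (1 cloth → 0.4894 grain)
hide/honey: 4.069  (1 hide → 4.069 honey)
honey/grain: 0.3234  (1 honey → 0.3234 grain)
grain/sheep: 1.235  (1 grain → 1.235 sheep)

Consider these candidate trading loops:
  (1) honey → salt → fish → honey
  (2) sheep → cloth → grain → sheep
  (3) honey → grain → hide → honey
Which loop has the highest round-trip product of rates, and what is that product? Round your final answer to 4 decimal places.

(1) 0.2029 × 3.088 × 1.459 = 0.91414
(2) 1.833 × 0.4894 × 1.235 = 1.10788
(3) 0.3234 × 0.733 × 4.069 = 0.96457
Highest is cycle (2) at 1.1079 (>1, arbitrage).

1.1079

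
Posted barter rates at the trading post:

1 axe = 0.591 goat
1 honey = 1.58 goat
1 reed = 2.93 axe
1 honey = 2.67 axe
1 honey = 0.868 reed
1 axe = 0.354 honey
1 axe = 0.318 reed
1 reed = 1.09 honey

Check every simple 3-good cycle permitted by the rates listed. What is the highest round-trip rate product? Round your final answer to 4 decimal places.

0.9255

reed→honey→axe→reed: 1.09 × 2.67 × 0.318 = 0.92548
reed→axe→honey→reed: 2.93 × 0.354 × 0.868 = 0.90031
Maximum is reed→honey→axe→reed at 0.9255; no arbitrage — every cycle loses value.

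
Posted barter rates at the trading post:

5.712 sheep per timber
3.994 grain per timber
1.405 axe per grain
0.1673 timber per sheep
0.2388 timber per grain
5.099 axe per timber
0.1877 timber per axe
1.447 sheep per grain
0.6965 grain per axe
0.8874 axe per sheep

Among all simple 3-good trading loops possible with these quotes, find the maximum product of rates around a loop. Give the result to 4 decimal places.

axe→timber→grain→axe: 0.1877 × 3.994 × 1.405 = 1.05329
grain→sheep→timber→grain: 1.447 × 0.1673 × 3.994 = 0.96688
axe→timber→sheep→axe: 0.1877 × 5.712 × 0.8874 = 0.95142
axe→grain→sheep→axe: 0.6965 × 1.447 × 0.8874 = 0.89435
axe→grain→timber→axe: 0.6965 × 0.2388 × 5.099 = 0.84809
Maximum is axe→timber→grain→axe at 1.0533; arbitrage exists.

1.0533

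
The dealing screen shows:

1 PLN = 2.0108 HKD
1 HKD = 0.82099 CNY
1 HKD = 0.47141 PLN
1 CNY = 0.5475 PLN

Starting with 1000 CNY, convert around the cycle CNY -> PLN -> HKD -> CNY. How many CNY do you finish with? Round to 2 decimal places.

903.84

1000 CNY × 0.5475 = 547.5 PLN
547.5 PLN × 2.0108 = 1100.913 HKD
1100.913 HKD × 0.82099 = 903.83856387 CNY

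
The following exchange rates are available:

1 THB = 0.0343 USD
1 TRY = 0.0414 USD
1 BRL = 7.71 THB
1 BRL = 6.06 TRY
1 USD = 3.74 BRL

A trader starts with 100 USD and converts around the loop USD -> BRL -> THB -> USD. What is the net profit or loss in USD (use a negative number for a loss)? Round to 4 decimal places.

100 USD × 3.74 = 374 BRL
374 BRL × 7.71 = 2883.54 THB
2883.54 THB × 0.0343 = 98.905422 USD
Net change: 98.905422 − 100 = -1.094578 USD

-1.0946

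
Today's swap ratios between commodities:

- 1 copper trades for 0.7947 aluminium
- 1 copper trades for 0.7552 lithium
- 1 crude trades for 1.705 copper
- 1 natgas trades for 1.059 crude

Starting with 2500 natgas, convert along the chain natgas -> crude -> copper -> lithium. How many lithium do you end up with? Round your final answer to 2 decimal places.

3408.96

2500 natgas × 1.059 = 2647.5 crude
2647.5 crude × 1.705 = 4513.9875 copper
4513.9875 copper × 0.7552 = 3408.96336 lithium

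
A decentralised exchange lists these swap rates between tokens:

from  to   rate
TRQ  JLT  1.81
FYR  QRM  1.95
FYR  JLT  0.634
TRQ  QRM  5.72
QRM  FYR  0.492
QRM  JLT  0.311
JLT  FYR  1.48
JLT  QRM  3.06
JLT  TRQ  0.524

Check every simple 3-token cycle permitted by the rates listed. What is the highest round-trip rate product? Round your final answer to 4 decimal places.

FYR→JLT→QRM→FYR: 0.634 × 3.06 × 0.492 = 0.95450
QRM→JLT→TRQ→QRM: 0.311 × 0.524 × 5.72 = 0.93215
FYR→QRM→JLT→FYR: 1.95 × 0.311 × 1.48 = 0.89755
Maximum is FYR→JLT→QRM→FYR at 0.9545; no arbitrage — every cycle loses value.

0.9545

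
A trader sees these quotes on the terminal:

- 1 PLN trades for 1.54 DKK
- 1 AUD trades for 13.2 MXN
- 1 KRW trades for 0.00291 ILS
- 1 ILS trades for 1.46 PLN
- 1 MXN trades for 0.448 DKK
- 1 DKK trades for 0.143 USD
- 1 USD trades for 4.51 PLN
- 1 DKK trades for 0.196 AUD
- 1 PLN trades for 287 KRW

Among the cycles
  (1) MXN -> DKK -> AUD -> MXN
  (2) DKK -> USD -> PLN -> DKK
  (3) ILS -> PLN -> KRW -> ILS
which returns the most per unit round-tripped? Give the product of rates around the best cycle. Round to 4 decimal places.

1.2193

(1) 0.448 × 0.196 × 13.2 = 1.15907
(2) 0.143 × 4.51 × 1.54 = 0.99319
(3) 1.46 × 287 × 0.00291 = 1.21935
Highest is cycle (3) at 1.2193 (>1, arbitrage).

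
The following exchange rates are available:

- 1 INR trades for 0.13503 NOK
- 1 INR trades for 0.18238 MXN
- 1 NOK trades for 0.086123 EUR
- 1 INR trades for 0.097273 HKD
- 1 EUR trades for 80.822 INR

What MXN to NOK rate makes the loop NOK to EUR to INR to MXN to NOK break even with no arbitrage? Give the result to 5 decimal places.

0.78772

Known legs of the cycle: 0.086123 × 80.822 × 0.18238 = 1.26948026587228
For no arbitrage the full-cycle product must be 1, so the missing rate is 1 / 1.26948026587228 ≈ 0.7877239.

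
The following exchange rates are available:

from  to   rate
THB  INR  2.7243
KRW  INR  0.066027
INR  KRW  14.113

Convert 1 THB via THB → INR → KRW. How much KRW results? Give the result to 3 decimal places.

38.448

1 THB × 2.7243 = 2.7243 INR
2.7243 INR × 14.113 = 38.4480459 KRW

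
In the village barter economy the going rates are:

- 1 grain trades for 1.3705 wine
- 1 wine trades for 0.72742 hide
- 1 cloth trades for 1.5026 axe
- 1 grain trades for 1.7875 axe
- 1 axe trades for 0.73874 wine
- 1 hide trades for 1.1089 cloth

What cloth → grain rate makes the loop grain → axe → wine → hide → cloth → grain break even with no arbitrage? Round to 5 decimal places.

0.93883

Known legs of the cycle: 1.7875 × 0.73874 × 0.72742 × 1.1089 = 1.0651610732479145
For no arbitrage the full-cycle product must be 1, so the missing rate is 1 / 1.0651610732479145 ≈ 0.9388251.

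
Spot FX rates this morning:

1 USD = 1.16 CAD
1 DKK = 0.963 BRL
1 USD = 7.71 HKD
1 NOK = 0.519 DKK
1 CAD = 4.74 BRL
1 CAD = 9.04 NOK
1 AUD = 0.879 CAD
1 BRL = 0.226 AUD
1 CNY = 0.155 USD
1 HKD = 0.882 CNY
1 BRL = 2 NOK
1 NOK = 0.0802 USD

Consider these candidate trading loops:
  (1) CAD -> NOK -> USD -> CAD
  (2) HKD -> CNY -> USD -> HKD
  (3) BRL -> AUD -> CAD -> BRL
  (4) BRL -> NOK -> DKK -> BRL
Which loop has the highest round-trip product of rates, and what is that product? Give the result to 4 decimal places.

(1) 9.04 × 0.0802 × 1.16 = 0.84101
(2) 0.882 × 0.155 × 7.71 = 1.05403
(3) 0.226 × 0.879 × 4.74 = 0.94162
(4) 2 × 0.519 × 0.963 = 0.99959
Highest is cycle (2) at 1.0540 (>1, arbitrage).

1.0540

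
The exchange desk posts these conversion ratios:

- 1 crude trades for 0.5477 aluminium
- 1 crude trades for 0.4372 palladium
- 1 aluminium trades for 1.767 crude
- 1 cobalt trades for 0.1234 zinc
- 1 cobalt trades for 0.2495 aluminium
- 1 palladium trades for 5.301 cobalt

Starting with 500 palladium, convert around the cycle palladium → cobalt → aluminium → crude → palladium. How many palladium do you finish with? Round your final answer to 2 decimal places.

510.88

500 palladium × 5.301 = 2650.5 cobalt
2650.5 cobalt × 0.2495 = 661.29975 aluminium
661.29975 aluminium × 1.767 = 1168.51665825 crude
1168.51665825 crude × 0.4372 = 510.8754829869 palladium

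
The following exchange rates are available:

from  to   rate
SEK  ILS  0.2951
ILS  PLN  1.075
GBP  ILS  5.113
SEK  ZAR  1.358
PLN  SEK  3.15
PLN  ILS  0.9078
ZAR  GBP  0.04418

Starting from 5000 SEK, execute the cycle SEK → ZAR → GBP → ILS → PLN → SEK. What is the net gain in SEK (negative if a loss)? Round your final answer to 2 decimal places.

193.86

5000 SEK × 1.358 = 6790 ZAR
6790 ZAR × 0.04418 = 299.9822 GBP
299.9822 GBP × 5.113 = 1533.8089886 ILS
1533.8089886 ILS × 1.075 = 1648.844662745 PLN
1648.844662745 PLN × 3.15 = 5193.86068764675 SEK
Net change: 5193.86068764675 − 5000 = 193.86068764675 SEK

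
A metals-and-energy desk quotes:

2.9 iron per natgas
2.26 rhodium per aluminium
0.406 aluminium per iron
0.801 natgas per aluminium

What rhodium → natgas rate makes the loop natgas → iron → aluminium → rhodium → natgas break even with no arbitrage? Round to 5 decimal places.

0.37581

Known legs of the cycle: 2.9 × 0.406 × 2.26 = 2.660924
For no arbitrage the full-cycle product must be 1, so the missing rate is 1 / 2.660924 ≈ 0.3758093.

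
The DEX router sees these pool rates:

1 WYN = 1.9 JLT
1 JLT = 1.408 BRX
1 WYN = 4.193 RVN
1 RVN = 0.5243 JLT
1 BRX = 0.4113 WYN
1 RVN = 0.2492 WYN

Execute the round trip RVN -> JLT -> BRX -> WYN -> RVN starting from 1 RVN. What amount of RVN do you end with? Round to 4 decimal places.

1 RVN × 0.5243 = 0.5243 JLT
0.5243 JLT × 1.408 = 0.7382144 BRX
0.7382144 BRX × 0.4113 = 0.30362758272 WYN
0.30362758272 WYN × 4.193 = 1.27311045434496 RVN

1.2731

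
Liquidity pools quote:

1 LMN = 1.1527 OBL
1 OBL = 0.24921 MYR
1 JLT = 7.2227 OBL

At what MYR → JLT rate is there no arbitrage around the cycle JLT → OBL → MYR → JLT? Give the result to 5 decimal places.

Known legs of the cycle: 7.2227 × 0.24921 = 1.799969067
For no arbitrage the full-cycle product must be 1, so the missing rate is 1 / 1.799969067 ≈ 0.5555651.

0.55557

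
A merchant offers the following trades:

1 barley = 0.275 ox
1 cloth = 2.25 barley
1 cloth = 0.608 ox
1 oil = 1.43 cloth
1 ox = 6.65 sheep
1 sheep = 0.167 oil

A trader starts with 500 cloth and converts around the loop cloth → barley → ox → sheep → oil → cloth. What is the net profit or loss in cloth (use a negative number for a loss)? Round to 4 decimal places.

500 cloth × 2.25 = 1125 barley
1125 barley × 0.275 = 309.375 ox
309.375 ox × 6.65 = 2057.34375 sheep
2057.34375 sheep × 0.167 = 343.57640625 oil
343.57640625 oil × 1.43 = 491.3142609375 cloth
Net change: 491.3142609375 − 500 = -8.6857390625 cloth

-8.6857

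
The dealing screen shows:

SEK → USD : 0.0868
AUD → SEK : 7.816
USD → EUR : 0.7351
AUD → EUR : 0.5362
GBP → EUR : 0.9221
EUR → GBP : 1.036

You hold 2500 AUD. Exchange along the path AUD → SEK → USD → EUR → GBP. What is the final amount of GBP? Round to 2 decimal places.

1291.67

2500 AUD × 7.816 = 19540 SEK
19540 SEK × 0.0868 = 1696.072 USD
1696.072 USD × 0.7351 = 1246.7825272 EUR
1246.7825272 EUR × 1.036 = 1291.6666981792 GBP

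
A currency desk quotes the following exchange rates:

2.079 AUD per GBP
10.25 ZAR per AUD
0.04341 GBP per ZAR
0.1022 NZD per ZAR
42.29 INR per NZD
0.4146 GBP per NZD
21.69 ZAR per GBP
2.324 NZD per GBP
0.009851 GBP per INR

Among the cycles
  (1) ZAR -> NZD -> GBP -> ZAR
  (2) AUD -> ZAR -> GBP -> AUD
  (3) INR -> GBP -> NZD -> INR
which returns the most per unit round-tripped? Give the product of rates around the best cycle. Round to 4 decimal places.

0.9682

(1) 0.1022 × 0.4146 × 21.69 = 0.91905
(2) 10.25 × 0.04341 × 2.079 = 0.92506
(3) 0.009851 × 2.324 × 42.29 = 0.96818
Highest is cycle (3) at 0.9682 (≤1, no arbitrage).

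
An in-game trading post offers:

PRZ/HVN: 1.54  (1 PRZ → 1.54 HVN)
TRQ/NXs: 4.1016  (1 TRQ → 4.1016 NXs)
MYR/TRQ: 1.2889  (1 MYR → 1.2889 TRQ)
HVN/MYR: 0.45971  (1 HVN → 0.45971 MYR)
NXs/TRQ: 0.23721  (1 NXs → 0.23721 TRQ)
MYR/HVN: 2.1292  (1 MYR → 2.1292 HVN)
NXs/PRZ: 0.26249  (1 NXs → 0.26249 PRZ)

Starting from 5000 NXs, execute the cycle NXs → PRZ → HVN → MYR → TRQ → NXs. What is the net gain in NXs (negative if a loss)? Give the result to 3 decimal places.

-87.982

5000 NXs × 0.26249 = 1312.45 PRZ
1312.45 PRZ × 1.54 = 2021.173 HVN
2021.173 HVN × 0.45971 = 929.15343983 MYR
929.15343983 MYR × 1.2889 = 1197.585868596887 TRQ
1197.585868596887 TRQ × 4.1016 = 4912.0181986369917192 NXs
Net change: 4912.0181986369917192 − 5000 = -87.9818013630082808 NXs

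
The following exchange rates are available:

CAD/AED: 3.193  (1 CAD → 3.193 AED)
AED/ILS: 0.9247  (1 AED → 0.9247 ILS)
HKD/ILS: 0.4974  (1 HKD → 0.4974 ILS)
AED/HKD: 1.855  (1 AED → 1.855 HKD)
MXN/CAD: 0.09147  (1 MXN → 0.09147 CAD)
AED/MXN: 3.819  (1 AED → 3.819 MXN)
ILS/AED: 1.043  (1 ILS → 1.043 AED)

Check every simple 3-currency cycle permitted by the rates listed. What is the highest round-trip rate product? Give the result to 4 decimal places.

CAD→AED→MXN→CAD: 3.193 × 3.819 × 0.09147 = 1.11539
HKD→ILS→AED→HKD: 0.4974 × 1.043 × 1.855 = 0.96235
Maximum is CAD→AED→MXN→CAD at 1.1154; arbitrage exists.

1.1154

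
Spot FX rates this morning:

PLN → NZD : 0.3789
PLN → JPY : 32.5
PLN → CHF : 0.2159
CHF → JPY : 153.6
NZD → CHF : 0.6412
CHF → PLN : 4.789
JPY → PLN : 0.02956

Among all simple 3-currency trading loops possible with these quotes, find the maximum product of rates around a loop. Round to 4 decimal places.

1.1635

CHF→PLN→NZD→CHF: 4.789 × 0.3789 × 0.6412 = 1.16349
CHF→JPY→PLN→CHF: 153.6 × 0.02956 × 0.2159 = 0.98028
Maximum is CHF→PLN→NZD→CHF at 1.1635; arbitrage exists.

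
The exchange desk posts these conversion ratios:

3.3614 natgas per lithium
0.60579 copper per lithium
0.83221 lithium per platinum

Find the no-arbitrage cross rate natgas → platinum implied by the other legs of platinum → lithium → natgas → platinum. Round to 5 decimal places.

0.35748

Known legs of the cycle: 0.83221 × 3.3614 = 2.797390694
For no arbitrage the full-cycle product must be 1, so the missing rate is 1 / 2.797390694 ≈ 0.3574760.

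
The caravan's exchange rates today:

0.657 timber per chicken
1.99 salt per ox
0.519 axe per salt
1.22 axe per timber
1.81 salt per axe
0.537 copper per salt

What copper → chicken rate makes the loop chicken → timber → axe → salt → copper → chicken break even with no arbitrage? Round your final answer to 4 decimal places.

1.2836

Known legs of the cycle: 0.657 × 1.22 × 1.81 × 0.537 = 0.7790728338
For no arbitrage the full-cycle product must be 1, so the missing rate is 1 / 0.7790728338 ≈ 1.283577.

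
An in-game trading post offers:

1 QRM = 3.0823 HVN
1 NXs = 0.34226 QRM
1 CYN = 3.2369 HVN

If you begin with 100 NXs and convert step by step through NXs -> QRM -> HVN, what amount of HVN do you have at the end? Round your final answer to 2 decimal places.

105.49

100 NXs × 0.34226 = 34.226 QRM
34.226 QRM × 3.0823 = 105.4947998 HVN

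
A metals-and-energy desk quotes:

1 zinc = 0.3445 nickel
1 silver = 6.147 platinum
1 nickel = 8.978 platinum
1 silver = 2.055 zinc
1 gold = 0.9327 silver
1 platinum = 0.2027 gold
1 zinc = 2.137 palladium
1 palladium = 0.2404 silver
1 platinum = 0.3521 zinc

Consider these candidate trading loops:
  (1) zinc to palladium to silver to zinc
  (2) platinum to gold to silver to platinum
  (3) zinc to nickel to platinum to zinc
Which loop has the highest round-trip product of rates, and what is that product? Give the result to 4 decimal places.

(1) 2.137 × 0.2404 × 2.055 = 1.05573
(2) 0.2027 × 0.9327 × 6.147 = 1.16214
(3) 0.3445 × 8.978 × 0.3521 = 1.08902
Highest is cycle (2) at 1.1621 (>1, arbitrage).

1.1621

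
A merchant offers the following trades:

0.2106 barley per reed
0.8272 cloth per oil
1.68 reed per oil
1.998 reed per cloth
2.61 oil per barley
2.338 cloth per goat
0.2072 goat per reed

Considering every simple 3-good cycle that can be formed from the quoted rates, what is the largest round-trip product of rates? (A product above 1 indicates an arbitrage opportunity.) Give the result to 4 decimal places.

0.9679

reed→goat→cloth→reed: 0.2072 × 2.338 × 1.998 = 0.96790
oil→reed→barley→oil: 1.68 × 0.2106 × 2.61 = 0.92344
Maximum is reed→goat→cloth→reed at 0.9679; no arbitrage — every cycle loses value.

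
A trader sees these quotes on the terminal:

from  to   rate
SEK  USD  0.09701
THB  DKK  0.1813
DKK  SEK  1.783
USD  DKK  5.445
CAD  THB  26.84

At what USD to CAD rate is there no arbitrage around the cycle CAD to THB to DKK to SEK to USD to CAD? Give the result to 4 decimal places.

1.1881

Known legs of the cycle: 26.84 × 0.1813 × 1.783 × 0.09701 = 0.84168223991236
For no arbitrage the full-cycle product must be 1, so the missing rate is 1 / 0.84168223991236 ≈ 1.188097.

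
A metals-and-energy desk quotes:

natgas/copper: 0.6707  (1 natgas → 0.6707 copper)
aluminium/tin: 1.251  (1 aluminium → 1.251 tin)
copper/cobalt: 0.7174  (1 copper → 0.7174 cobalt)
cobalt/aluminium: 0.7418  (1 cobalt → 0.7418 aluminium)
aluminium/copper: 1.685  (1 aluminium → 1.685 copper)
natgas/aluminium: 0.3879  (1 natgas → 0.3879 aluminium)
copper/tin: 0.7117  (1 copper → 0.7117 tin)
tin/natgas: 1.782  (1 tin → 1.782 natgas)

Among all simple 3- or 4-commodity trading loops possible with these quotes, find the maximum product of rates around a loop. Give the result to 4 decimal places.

cobalt→aluminium→copper→cobalt: 0.7418 × 1.685 × 0.7174 = 0.89670
natgas→aluminium→tin→natgas: 0.3879 × 1.251 × 1.782 = 0.86474
natgas→copper→tin→natgas: 0.6707 × 0.7117 × 1.782 = 0.85061
natgas→aluminium→copper→tin→natgas: 0.3879 × 1.685 × 0.7117 × 1.782 = 0.82894
Maximum is cobalt→aluminium→copper→cobalt at 0.8967; no arbitrage — every cycle loses value.

0.8967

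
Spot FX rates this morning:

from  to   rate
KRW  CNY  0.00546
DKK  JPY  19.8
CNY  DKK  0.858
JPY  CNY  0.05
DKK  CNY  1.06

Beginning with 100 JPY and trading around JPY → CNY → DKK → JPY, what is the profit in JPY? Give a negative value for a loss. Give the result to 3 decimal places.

-15.058

100 JPY × 0.05 = 5 CNY
5 CNY × 0.858 = 4.29 DKK
4.29 DKK × 19.8 = 84.942 JPY
Net change: 84.942 − 100 = -15.058 JPY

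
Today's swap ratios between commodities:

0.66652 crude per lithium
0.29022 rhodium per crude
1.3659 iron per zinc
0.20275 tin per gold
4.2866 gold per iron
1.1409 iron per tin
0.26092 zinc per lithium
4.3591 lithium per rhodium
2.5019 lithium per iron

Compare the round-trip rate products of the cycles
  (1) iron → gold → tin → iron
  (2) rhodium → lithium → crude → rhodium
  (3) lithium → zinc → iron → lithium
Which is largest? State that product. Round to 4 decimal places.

(1) 4.2866 × 0.20275 × 1.1409 = 0.99157
(2) 4.3591 × 0.66652 × 0.29022 = 0.84321
(3) 0.26092 × 1.3659 × 2.5019 = 0.89165
Highest is cycle (1) at 0.9916 (≤1, no arbitrage).

0.9916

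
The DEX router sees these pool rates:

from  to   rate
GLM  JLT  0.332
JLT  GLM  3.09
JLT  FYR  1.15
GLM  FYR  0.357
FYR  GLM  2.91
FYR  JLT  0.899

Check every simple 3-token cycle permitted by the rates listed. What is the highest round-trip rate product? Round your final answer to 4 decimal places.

FYR→GLM→JLT→FYR: 2.91 × 0.332 × 1.15 = 1.11104
FYR→JLT→GLM→FYR: 0.899 × 3.09 × 0.357 = 0.99171
Maximum is FYR→GLM→JLT→FYR at 1.1110; arbitrage exists.

1.1110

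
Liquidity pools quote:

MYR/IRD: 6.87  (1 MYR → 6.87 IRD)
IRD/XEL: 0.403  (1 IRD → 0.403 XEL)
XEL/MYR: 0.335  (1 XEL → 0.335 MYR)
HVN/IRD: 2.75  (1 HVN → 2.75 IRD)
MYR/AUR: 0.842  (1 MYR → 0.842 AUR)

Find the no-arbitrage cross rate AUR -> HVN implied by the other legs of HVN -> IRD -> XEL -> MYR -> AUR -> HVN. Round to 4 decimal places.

3.1989

Known legs of the cycle: 2.75 × 0.403 × 0.335 × 0.842 = 0.3126040775
For no arbitrage the full-cycle product must be 1, so the missing rate is 1 / 0.3126040775 ≈ 3.198935.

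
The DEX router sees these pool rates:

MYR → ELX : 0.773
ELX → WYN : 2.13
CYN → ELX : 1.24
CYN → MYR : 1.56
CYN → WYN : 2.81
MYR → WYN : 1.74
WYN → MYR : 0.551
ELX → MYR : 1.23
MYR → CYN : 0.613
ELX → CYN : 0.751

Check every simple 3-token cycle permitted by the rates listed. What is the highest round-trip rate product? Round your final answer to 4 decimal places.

WYN→MYR→CYN→WYN: 0.551 × 0.613 × 2.81 = 0.94911
MYR→CYN→ELX→MYR: 0.613 × 1.24 × 1.23 = 0.93495
WYN→MYR→ELX→WYN: 0.551 × 0.773 × 2.13 = 0.90722
MYR→ELX→CYN→MYR: 0.773 × 0.751 × 1.56 = 0.90562
Maximum is WYN→MYR→CYN→WYN at 0.9491; no arbitrage — every cycle loses value.

0.9491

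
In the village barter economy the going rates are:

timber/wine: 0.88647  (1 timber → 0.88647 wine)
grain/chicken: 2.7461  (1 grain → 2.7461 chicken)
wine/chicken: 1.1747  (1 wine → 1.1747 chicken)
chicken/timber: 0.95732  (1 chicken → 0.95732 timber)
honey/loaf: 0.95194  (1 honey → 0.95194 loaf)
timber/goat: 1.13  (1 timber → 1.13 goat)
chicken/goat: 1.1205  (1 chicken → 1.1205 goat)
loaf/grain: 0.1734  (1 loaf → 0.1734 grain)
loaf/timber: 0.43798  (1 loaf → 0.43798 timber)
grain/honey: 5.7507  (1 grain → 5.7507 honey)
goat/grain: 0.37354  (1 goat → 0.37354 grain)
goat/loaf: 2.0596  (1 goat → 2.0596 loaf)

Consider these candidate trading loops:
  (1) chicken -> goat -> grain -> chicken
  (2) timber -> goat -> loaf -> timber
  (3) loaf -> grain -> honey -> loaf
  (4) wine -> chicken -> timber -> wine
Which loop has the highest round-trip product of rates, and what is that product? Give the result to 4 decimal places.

1.1494

(1) 1.1205 × 0.37354 × 2.7461 = 1.14938
(2) 1.13 × 2.0596 × 0.43798 = 1.01933
(3) 0.1734 × 5.7507 × 0.95194 = 0.94925
(4) 1.1747 × 0.95732 × 0.88647 = 0.99689
Highest is cycle (1) at 1.1494 (>1, arbitrage).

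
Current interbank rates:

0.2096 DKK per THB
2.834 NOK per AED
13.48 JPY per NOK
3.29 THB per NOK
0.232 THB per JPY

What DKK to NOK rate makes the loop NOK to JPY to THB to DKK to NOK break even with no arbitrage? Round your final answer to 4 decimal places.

1.5256

Known legs of the cycle: 13.48 × 0.232 × 0.2096 = 0.655494656
For no arbitrage the full-cycle product must be 1, so the missing rate is 1 / 0.655494656 ≈ 1.525565.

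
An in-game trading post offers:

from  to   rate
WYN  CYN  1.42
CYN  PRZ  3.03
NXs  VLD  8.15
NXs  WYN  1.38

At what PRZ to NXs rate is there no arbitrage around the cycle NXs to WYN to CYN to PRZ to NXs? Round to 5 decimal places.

0.16842

Known legs of the cycle: 1.38 × 1.42 × 3.03 = 5.937588
For no arbitrage the full-cycle product must be 1, so the missing rate is 1 / 5.937588 ≈ 0.1684186.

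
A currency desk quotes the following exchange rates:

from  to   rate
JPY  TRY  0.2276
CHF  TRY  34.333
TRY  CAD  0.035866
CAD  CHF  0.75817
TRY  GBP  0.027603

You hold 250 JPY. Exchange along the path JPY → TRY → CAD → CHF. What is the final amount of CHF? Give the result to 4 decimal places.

1.5473

250 JPY × 0.2276 = 56.9 TRY
56.9 TRY × 0.035866 = 2.0407754 CAD
2.0407754 CAD × 0.75817 = 1.547254685018 CHF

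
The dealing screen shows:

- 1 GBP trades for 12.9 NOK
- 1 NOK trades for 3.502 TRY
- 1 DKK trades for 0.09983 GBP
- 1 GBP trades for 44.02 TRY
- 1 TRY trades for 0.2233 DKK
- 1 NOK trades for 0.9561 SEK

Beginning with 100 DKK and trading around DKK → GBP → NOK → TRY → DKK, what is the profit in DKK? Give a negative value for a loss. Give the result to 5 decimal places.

0.70607

100 DKK × 0.09983 = 9.983 GBP
9.983 GBP × 12.9 = 128.7807 NOK
128.7807 NOK × 3.502 = 450.9900114 TRY
450.9900114 TRY × 0.2233 = 100.70606954562 DKK
Net change: 100.70606954562 − 100 = 0.70606954562 DKK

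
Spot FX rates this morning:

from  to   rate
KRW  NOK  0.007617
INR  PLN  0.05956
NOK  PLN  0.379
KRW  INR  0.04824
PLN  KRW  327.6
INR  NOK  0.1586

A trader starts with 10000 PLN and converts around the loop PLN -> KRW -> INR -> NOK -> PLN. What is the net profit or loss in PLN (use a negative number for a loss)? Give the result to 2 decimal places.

10000 PLN × 327.6 = 3276000 KRW
3276000 KRW × 0.04824 = 158034.24 INR
158034.24 INR × 0.1586 = 25064.230464 NOK
25064.230464 NOK × 0.379 = 9499.343345856 PLN
Net change: 9499.343345856 − 10000 = -500.656654144 PLN

-500.66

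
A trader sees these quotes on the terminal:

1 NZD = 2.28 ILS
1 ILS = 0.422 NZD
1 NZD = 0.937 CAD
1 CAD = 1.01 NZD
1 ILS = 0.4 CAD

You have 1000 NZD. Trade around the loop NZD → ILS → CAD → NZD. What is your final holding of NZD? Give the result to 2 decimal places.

921.12

1000 NZD × 2.28 = 2280 ILS
2280 ILS × 0.4 = 912 CAD
912 CAD × 1.01 = 921.12 NZD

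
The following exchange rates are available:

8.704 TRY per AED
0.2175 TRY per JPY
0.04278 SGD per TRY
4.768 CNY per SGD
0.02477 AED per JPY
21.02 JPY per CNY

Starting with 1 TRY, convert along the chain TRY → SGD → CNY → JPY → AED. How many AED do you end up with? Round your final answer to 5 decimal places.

0.10620

1 TRY × 0.04278 = 0.04278 SGD
0.04278 SGD × 4.768 = 0.20397504 CNY
0.20397504 CNY × 21.02 = 4.2875553408 JPY
4.2875553408 JPY × 0.02477 = 0.106202745791616 AED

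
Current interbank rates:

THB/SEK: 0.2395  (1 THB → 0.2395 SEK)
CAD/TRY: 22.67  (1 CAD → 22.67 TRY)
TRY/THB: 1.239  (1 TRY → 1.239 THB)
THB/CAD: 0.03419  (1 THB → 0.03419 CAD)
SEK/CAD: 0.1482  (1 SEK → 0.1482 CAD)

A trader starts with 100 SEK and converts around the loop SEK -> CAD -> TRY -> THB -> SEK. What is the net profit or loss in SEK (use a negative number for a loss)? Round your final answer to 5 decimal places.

-0.30427

100 SEK × 0.1482 = 14.82 CAD
14.82 CAD × 22.67 = 335.9694 TRY
335.9694 TRY × 1.239 = 416.2660866 THB
416.2660866 THB × 0.2395 = 99.6957277407 SEK
Net change: 99.6957277407 − 100 = -0.3042722593 SEK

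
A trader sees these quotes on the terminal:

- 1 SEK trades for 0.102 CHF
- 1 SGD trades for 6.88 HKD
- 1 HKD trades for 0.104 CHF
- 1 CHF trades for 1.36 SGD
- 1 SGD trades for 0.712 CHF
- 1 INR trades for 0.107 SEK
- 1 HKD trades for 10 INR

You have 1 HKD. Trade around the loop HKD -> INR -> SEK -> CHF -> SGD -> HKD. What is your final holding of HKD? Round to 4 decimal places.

1 HKD × 10 = 10 INR
10 INR × 0.107 = 1.07 SEK
1.07 SEK × 0.102 = 0.10914 CHF
0.10914 CHF × 1.36 = 0.1484304 SGD
0.1484304 SGD × 6.88 = 1.021201152 HKD

1.0212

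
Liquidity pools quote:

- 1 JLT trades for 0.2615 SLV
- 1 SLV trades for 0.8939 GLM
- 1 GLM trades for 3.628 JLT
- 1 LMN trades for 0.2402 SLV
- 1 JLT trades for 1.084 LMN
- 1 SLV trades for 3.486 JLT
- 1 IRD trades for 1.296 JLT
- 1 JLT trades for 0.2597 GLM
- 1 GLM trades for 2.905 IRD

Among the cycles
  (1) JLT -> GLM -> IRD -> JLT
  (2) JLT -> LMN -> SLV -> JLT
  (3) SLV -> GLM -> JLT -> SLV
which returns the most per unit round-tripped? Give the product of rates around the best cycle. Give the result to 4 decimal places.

(1) 0.2597 × 2.905 × 1.296 = 0.97774
(2) 1.084 × 0.2402 × 3.486 = 0.90767
(3) 0.8939 × 3.628 × 0.2615 = 0.84806
Highest is cycle (1) at 0.9777 (≤1, no arbitrage).

0.9777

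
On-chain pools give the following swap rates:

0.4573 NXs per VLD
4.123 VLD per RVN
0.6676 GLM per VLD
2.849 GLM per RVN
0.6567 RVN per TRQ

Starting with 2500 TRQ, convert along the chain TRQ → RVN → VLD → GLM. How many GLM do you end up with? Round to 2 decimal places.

2500 TRQ × 0.6567 = 1641.75 RVN
1641.75 RVN × 4.123 = 6768.93525 VLD
6768.93525 VLD × 0.6676 = 4518.9411729 GLM

4518.94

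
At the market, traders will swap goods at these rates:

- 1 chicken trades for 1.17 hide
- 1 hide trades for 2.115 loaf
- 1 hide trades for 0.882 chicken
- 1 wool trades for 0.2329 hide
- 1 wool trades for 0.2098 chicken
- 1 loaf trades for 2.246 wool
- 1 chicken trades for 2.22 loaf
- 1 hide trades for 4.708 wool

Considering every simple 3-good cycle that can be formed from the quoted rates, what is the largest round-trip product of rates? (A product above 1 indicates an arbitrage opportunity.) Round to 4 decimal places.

wool→chicken→hide→wool: 0.2098 × 1.17 × 4.708 = 1.15565
wool→hide→loaf→wool: 0.2329 × 2.115 × 2.246 = 1.10634
wool→chicken→loaf→wool: 0.2098 × 2.22 × 2.246 = 1.04609
Maximum is wool→chicken→hide→wool at 1.1557; arbitrage exists.

1.1557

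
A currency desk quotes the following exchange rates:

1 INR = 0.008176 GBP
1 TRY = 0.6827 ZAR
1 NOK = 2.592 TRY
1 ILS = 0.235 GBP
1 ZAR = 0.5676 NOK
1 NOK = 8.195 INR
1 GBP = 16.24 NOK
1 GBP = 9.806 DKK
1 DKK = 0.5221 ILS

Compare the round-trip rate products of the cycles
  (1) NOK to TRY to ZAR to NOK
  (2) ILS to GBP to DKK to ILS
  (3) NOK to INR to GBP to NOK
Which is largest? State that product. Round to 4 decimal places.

1.2031

(1) 2.592 × 0.6827 × 0.5676 = 1.00440
(2) 0.235 × 9.806 × 0.5221 = 1.20313
(3) 8.195 × 0.008176 × 16.24 = 1.08812
Highest is cycle (2) at 1.2031 (>1, arbitrage).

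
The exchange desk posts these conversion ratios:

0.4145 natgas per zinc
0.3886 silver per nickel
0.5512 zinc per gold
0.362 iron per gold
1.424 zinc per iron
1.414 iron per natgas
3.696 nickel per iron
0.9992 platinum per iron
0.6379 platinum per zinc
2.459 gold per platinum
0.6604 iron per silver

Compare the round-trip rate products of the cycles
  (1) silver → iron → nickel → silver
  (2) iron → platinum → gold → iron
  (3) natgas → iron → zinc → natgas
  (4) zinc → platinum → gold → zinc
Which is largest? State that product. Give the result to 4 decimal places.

(1) 0.6604 × 3.696 × 0.3886 = 0.94851
(2) 0.9992 × 2.459 × 0.362 = 0.88945
(3) 1.414 × 1.424 × 0.4145 = 0.83461
(4) 0.6379 × 2.459 × 0.5512 = 0.86461
Highest is cycle (1) at 0.9485 (≤1, no arbitrage).

0.9485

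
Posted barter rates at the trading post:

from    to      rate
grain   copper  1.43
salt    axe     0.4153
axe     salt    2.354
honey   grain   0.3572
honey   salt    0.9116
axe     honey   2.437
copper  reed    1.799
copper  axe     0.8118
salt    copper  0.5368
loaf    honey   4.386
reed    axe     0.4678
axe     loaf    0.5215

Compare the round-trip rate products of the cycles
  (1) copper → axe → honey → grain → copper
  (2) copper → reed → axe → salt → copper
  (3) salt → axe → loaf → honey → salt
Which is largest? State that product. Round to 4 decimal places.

(1) 0.8118 × 2.437 × 0.3572 × 1.43 = 1.01054
(2) 1.799 × 0.4678 × 2.354 × 0.5368 = 1.06343
(3) 0.4153 × 0.5215 × 4.386 × 0.9116 = 0.86594
Highest is cycle (2) at 1.0634 (>1, arbitrage).

1.0634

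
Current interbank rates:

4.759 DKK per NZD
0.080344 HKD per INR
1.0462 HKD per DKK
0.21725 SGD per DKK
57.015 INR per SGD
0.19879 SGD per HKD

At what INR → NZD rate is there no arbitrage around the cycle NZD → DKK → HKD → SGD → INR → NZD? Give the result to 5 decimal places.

0.01772

Known legs of the cycle: 4.759 × 1.0462 × 0.19879 × 57.015 = 56.43052397675973
For no arbitrage the full-cycle product must be 1, so the missing rate is 1 / 56.43052397675973 ≈ 0.0177209.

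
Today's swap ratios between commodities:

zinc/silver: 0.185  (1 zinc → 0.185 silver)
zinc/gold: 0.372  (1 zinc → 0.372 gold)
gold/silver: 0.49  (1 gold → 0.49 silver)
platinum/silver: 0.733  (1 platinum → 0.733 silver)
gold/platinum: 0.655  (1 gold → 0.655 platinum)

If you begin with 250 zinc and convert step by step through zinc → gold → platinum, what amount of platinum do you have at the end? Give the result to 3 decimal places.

250 zinc × 0.372 = 93 gold
93 gold × 0.655 = 60.915 platinum

60.915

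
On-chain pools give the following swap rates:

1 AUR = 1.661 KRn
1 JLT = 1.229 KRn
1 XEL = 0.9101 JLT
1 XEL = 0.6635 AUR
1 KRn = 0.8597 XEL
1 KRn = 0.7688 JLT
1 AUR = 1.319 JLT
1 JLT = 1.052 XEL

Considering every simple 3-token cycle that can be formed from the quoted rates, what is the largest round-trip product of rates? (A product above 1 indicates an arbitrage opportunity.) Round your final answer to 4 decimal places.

0.9616

JLT→KRn→XEL→JLT: 1.229 × 0.8597 × 0.9101 = 0.96159
AUR→KRn→XEL→AUR: 1.661 × 0.8597 × 0.6635 = 0.94745
JLT→XEL→AUR→JLT: 1.052 × 0.6635 × 1.319 = 0.92066
Maximum is JLT→KRn→XEL→JLT at 0.9616; no arbitrage — every cycle loses value.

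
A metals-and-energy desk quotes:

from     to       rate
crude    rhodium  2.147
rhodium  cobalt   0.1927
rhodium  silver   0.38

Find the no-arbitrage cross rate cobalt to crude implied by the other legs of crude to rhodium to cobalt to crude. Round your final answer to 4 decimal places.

2.4171

Known legs of the cycle: 2.147 × 0.1927 = 0.4137269
For no arbitrage the full-cycle product must be 1, so the missing rate is 1 / 0.4137269 ≈ 2.417053.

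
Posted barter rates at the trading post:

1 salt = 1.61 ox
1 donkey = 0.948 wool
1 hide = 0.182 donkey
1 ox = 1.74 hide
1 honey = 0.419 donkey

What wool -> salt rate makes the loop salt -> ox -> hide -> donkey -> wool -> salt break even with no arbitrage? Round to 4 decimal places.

2.0689

Known legs of the cycle: 1.61 × 1.74 × 0.182 × 0.948 = 0.4833423504
For no arbitrage the full-cycle product must be 1, so the missing rate is 1 / 0.4833423504 ≈ 2.068927.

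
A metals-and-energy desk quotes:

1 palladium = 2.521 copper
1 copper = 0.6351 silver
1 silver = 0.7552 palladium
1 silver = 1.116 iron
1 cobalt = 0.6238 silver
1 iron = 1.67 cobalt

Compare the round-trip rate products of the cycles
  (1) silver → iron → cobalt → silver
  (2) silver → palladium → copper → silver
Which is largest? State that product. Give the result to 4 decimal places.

1.2091

(1) 1.116 × 1.67 × 0.6238 = 1.16259
(2) 0.7552 × 2.521 × 0.6351 = 1.20914
Highest is cycle (2) at 1.2091 (>1, arbitrage).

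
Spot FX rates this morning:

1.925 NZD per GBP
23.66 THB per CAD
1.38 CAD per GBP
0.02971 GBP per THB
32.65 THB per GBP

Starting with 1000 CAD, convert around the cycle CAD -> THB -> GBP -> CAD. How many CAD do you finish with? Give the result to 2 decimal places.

970.06

1000 CAD × 23.66 = 23660 THB
23660 THB × 0.02971 = 702.9386 GBP
702.9386 GBP × 1.38 = 970.055268 CAD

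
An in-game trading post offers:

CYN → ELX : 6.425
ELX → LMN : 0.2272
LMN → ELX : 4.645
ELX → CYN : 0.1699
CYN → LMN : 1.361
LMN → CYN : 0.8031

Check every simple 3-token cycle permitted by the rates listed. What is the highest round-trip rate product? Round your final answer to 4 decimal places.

ELX→LMN→CYN→ELX: 0.2272 × 0.8031 × 6.425 = 1.17233
ELX→CYN→LMN→ELX: 0.1699 × 1.361 × 4.645 = 1.07408
Maximum is ELX→LMN→CYN→ELX at 1.1723; arbitrage exists.

1.1723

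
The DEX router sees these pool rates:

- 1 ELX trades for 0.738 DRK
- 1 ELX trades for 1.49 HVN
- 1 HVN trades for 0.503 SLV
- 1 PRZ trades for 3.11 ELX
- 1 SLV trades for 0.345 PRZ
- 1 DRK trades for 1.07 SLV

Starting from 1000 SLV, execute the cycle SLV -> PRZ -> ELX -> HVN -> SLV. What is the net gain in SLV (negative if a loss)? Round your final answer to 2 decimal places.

1000 SLV × 0.345 = 345 PRZ
345 PRZ × 3.11 = 1072.95 ELX
1072.95 ELX × 1.49 = 1598.6955 HVN
1598.6955 HVN × 0.503 = 804.1438365 SLV
Net change: 804.1438365 − 1000 = -195.8561635 SLV

-195.86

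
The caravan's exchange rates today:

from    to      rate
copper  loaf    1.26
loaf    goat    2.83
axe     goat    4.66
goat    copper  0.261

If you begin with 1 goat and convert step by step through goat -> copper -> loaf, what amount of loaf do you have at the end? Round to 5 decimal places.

1 goat × 0.261 = 0.261 copper
0.261 copper × 1.26 = 0.32886 loaf

0.32886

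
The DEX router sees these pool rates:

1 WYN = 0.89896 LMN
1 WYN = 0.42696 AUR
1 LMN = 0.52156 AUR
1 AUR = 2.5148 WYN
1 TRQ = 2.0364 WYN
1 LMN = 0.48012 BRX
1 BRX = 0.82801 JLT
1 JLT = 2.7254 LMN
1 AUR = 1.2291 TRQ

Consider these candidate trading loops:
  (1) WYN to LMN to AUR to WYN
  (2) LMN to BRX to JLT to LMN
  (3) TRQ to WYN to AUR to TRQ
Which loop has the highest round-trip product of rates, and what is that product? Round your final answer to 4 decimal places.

(1) 0.89896 × 0.52156 × 2.5148 = 1.17909
(2) 0.48012 × 0.82801 × 2.7254 = 1.08347
(3) 2.0364 × 0.42696 × 1.2291 = 1.06865
Highest is cycle (1) at 1.1791 (>1, arbitrage).

1.1791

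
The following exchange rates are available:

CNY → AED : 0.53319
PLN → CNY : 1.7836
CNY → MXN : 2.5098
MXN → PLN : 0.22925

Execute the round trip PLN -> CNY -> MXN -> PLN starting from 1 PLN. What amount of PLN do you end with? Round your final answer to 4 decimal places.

1.0262

1 PLN × 1.7836 = 1.7836 CNY
1.7836 CNY × 2.5098 = 4.47647928 MXN
4.47647928 MXN × 0.22925 = 1.02623287494 PLN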